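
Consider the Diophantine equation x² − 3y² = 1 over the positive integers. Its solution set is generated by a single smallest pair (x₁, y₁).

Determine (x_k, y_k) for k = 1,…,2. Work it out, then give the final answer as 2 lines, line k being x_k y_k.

2 1
7 4

[1; 1,2] for √3; ℓ=2 ⇒ convergent index 1
i=0: a=1 ⇒ p=1, q=1
i=1: a=1 ⇒ p=2, q=1
→ (2, 1).  Check: 2²=4, 3·1²=3, difference 1.
(2+1√3)^2 = 7 + 4√3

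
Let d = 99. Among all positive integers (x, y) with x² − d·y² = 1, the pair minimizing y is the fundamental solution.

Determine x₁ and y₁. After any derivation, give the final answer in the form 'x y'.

[9; 1,18] for √99; ℓ=2 ⇒ convergent index 1
k=0  a_k=9  p_k/q_k = 9/1
k=1  a_k=1  p_k/q_k = 10/1
(x₁, y₁) = (10, 1);  10² − 99·1² = 1 ✓

10 1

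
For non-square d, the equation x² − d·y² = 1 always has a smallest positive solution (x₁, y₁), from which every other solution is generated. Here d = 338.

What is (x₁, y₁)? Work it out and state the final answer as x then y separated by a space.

114243 6214

√338 = [18; 2,1,1,2,36, …], period ℓ=5 (odd) → k=9
a_0=18:  p_0=18·1+0=18,  q_0=18·0+1=1
a_1=2:  p_1=2·18+1=37,  q_1=2·1+0=2
…
a_4=2:  p_4=2·92+55=239,  q_4=2·5+3=13
…
a_6=2:  p_6=2·8696+239=17631,  q_6=2·473+13=959
…
a_8=1:  p_8=1·26327+17631=43958,  q_8=1·1432+959=2391
a_9=2:  p_9=2·43958+26327=114243,  q_9=2·2391+1432=6214
fundamental: x₁=114243, y₁=6214  (since 13051463049 − 338·38613796 = 1)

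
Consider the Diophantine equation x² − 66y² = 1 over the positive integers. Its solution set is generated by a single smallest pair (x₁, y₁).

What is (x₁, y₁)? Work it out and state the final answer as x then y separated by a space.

65 8

√66 → a₀=8, period (8,16); ℓ=2 even so k=1
k=0  a_k=8  p_k/q_k = 8/1
k=1  a_k=8  p_k/q_k = 65/8
(x₁, y₁) = (65, 8);  65² − 66·8² = 1 ✓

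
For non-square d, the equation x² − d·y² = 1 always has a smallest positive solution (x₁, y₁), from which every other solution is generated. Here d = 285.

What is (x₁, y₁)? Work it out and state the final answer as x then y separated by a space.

2431 144

√285 = [16; 1,7,2,7,1,32, …], period ℓ=6 (even) → k=5
i=0: a=16 ⇒ p=16, q=1
…
i=4: a=7 ⇒ p=2144, q=127
i=5: a=1 ⇒ p=2431, q=144
→ (2431, 144).  Check: 2431²=5909761, 285·144²=5909760, difference 1.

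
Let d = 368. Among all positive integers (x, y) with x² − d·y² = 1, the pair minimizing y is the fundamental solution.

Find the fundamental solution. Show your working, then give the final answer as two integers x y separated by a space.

[19; 5,2,5,38] for √368; ℓ=4 ⇒ convergent index 3
i=0: a=19 ⇒ p=19, q=1
…
i=2: a=2 ⇒ p=211, q=11
i=3: a=5 ⇒ p=1151, q=60
(x₁, y₁) = (1151, 60);  1151² − 368·60² = 1 ✓

1151 60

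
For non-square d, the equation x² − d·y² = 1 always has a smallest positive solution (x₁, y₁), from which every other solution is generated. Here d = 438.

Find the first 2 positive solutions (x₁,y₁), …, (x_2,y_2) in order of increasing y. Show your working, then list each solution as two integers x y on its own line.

√438 → a₀=20, period (1,12,1,40); ℓ=4 even so k=3
k=0  a_k=20  p_k/q_k = 20/1
…
k=2  a_k=12  p_k/q_k = 272/13
k=3  a_k=1  p_k/q_k = 293/14
fundamental: x₁=293, y₁=14  (since 85849 − 438·196 = 1)
n=2: (293,14)∘(293,14) = (293·293+438·14·14, 293·14+14·293) = (171697,8204)

293 14
171697 8204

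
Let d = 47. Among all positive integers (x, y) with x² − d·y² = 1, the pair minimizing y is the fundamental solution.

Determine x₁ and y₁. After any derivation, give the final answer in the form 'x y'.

48 7

[6; 1,5,1,12] for √47; ℓ=4 ⇒ convergent index 3
a_0=6:  p_0=6·1+0=6,  q_0=6·0+1=1
a_1=1:  p_1=1·6+1=7,  q_1=1·1+0=1
a_2=5:  p_2=5·7+6=41,  q_2=5·1+1=6
a_3=1:  p_3=1·41+7=48,  q_3=1·6+1=7
fundamental: x₁=48, y₁=7  (since 2304 − 47·49 = 1)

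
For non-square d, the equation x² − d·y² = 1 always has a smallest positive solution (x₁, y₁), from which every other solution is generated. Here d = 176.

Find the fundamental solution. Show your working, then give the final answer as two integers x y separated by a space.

199 15

[13; 3,1,3,26] for √176; ℓ=4 ⇒ convergent index 3
i=0: a=13 ⇒ p=13, q=1
…
i=2: a=1 ⇒ p=53, q=4
i=3: a=3 ⇒ p=199, q=15
(x₁, y₁) = (199, 15);  199² − 176·15² = 1 ✓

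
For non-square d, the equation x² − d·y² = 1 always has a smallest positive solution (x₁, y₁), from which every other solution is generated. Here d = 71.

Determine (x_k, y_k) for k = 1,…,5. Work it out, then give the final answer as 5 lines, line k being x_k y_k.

3480 413
24220799 2874480
168576757560 20006380387
1173294208396801 139244404619040
8166127521864977400 969141036142138013

√71 → a₀=8, period (2,2,1,7,1,2,2,16); ℓ=8 even so k=7
i=0: a=8 ⇒ p=8, q=1
…
i=2: a=2 ⇒ p=42, q=5
…
i=5: a=1 ⇒ p=514, q=61
i=6: a=2 ⇒ p=1483, q=176
i=7: a=2 ⇒ p=3480, q=413
(x₁, y₁) = (3480, 413);  3480² − 71·413² = 1 ✓
k=2:  x_2 = 3480·3480+71·413·413 = 24220799,  y_2 = 3480·413+413·3480 = 2874480
k=3:  x_3 = 3480·24220799+71·413·2874480 = 168576757560,  y_3 = 3480·2874480+413·24220799 = 20006380387
k=4:  x_4 = 3480·168576757560+71·413·20006380387 = 1173294208396801,  y_4 = 3480·20006380387+413·168576757560 = 139244404619040
k=5:  x_5 = 3480·1173294208396801+71·413·139244404619040 = 8166127521864977400,  y_5 = 3480·139244404619040+413·1173294208396801 = 969141036142138013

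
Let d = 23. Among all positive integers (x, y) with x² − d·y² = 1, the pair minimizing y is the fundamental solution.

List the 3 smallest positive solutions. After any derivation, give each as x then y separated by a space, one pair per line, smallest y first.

[4; 1,3,1,8] for √23; ℓ=4 ⇒ convergent index 3
a_0=4:  p_0=4·1+0=4,  q_0=4·0+1=1
a_1=1:  p_1=1·4+1=5,  q_1=1·1+0=1
a_2=3:  p_2=3·5+4=19,  q_2=3·1+1=4
a_3=1:  p_3=1·19+5=24,  q_3=1·4+1=5
fundamental: x₁=24, y₁=5  (since 576 − 23·25 = 1)
(x_2, y_2) = (24·24 + 23·5·5, 24·5 + 5·24) = (1151, 240)
(x_3, y_3) = (24·1151 + 23·5·240, 24·240 + 5·1151) = (55224, 11515)

24 5
1151 240
55224 11515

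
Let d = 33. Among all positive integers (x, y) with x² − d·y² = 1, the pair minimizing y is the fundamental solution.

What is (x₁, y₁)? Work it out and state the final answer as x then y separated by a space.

23 4

[5; 1,2,1,10] for √33; ℓ=4 ⇒ convergent index 3
step 0: (5, 1)  from 5·(1,0) + (0,1)
step 1: (6, 1)  from 1·(5,1) + (1,0)
step 2: (17, 3)  from 2·(6,1) + (5,1)
step 3: (23, 4)  from 1·(17,3) + (6,1)
→ (23, 4).  Check: 23²=529, 33·4²=528, difference 1.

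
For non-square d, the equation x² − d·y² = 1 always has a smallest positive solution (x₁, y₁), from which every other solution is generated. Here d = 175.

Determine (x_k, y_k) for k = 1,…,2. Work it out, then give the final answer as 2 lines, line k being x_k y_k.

[13; 4,2,1,2,4,26] for √175; ℓ=6 ⇒ convergent index 5
i=0: a=13 ⇒ p=13, q=1
i=1: a=4 ⇒ p=53, q=4
i=2: a=2 ⇒ p=119, q=9
…
i=4: a=2 ⇒ p=463, q=35
i=5: a=4 ⇒ p=2024, q=153
→ (2024, 153).  Check: 2024²=4096576, 175·153²=4096575, difference 1.
(x_2, y_2) = (2024·2024 + 175·153·153, 2024·153 + 153·2024) = (8193151, 619344)

2024 153
8193151 619344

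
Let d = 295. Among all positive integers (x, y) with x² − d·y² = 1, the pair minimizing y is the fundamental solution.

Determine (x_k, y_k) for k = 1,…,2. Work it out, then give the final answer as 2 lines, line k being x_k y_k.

2024999 117900
8201241900001 477494764200

√295 = [17; 5,1,2,3,2,6,2,3,2,1,5,34, …], period ℓ=12 (even) → k=11
a_0=17:  p_0=17·1+0=17,  q_0=17·0+1=1
…
a_2=1:  p_2=1·86+17=103,  q_2=1·5+1=6
…
a_10=1:  p_10=1·247414+108103=355517,  q_10=1·14405+6294=20699
a_11=5:  p_11=5·355517+247414=2024999,  q_11=5·20699+14405=117900
fundamental: x₁=2024999, y₁=117900  (since 4100620950001 − 295·13900410000 = 1)
k=2:  x_2 = 2024999·2024999+295·117900·117900 = 8201241900001,  y_2 = 2024999·117900+117900·2024999 = 477494764200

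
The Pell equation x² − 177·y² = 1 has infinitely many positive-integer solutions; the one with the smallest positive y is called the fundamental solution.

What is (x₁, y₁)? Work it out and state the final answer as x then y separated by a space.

62423 4692

√177 = [13; 3,3,2,8,2,3,3,26, …], period ℓ=8 (even) → k=7
step 0: (13, 1)  from 13·(1,0) + (0,1)
step 1: (40, 3)  from 3·(13,1) + (1,0)
…
step 3: (306, 23)  from 2·(133,10) + (40,3)
…
step 5: (5468, 411)  from 2·(2581,194) + (306,23)
step 6: (18985, 1427)  from 3·(5468,411) + (2581,194)
step 7: (62423, 4692)  from 3·(18985,1427) + (5468,411)
→ (62423, 4692).  Check: 62423²=3896630929, 177·4692²=3896630928, difference 1.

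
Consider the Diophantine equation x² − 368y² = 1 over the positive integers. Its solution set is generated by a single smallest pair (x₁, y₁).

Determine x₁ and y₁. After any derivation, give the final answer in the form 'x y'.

√368 = [19; 5,2,5,38, …], period ℓ=4 (even) → k=3
a_0=19:  p_0=19·1+0=19,  q_0=19·0+1=1
a_1=5:  p_1=5·19+1=96,  q_1=5·1+0=5
a_2=2:  p_2=2·96+19=211,  q_2=2·5+1=11
a_3=5:  p_3=5·211+96=1151,  q_3=5·11+5=60
(x₁, y₁) = (1151, 60);  1151² − 368·60² = 1 ✓

1151 60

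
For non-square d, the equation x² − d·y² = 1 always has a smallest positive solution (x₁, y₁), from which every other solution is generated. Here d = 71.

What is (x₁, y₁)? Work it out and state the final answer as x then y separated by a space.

√71 → a₀=8, period (2,2,1,7,1,2,2,16); ℓ=8 even so k=7
step 0: (8, 1)  from 8·(1,0) + (0,1)
step 1: (17, 2)  from 2·(8,1) + (1,0)
…
step 4: (455, 54)  from 7·(59,7) + (42,5)
step 5: (514, 61)  from 1·(455,54) + (59,7)
step 6: (1483, 176)  from 2·(514,61) + (455,54)
step 7: (3480, 413)  from 2·(1483,176) + (514,61)
(x₁, y₁) = (3480, 413);  3480² − 71·413² = 1 ✓

3480 413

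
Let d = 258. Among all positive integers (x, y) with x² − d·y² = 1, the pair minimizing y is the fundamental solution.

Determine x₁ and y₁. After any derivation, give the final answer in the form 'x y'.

257 16

d=258: √d = [16; 16,32] (ℓ=2, even), read p_1/q_1
step 0: (16, 1)  from 16·(1,0) + (0,1)
step 1: (257, 16)  from 16·(16,1) + (1,0)
(x₁, y₁) = (257, 16);  257² − 258·16² = 1 ✓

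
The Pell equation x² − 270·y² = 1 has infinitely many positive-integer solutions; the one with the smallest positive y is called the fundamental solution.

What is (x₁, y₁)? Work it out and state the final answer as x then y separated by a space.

[16; 2,3,6,3,2,32] for √270; ℓ=6 ⇒ convergent index 5
k=0  a_k=16  p_k/q_k = 16/1
…
k=3  a_k=6  p_k/q_k = 723/44
k=4  a_k=3  p_k/q_k = 2284/139
k=5  a_k=2  p_k/q_k = 5291/322
fundamental: x₁=5291, y₁=322  (since 27994681 − 270·103684 = 1)

5291 322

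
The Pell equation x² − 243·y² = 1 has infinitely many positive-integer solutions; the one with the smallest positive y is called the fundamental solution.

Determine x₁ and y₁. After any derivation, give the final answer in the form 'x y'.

√243 = [15; 1,1,2,3,15,3,2,1,1,30, …], period ℓ=10 (even) → k=9
i=0: a=15 ⇒ p=15, q=1
i=1: a=1 ⇒ p=16, q=1
i=2: a=1 ⇒ p=31, q=2
i=3: a=2 ⇒ p=78, q=5
i=4: a=3 ⇒ p=265, q=17
…
i=8: a=1 ⇒ p=41325, q=2651
i=9: a=1 ⇒ p=70226, q=4505
→ (70226, 4505).  Check: 70226²=4931691076, 243·4505²=4931691075, difference 1.

70226 4505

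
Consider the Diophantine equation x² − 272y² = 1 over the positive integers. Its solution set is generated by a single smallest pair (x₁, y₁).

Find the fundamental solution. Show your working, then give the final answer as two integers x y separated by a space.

[16; 2,32] for √272; ℓ=2 ⇒ convergent index 1
k=0  a_k=16  p_k/q_k = 16/1
k=1  a_k=2  p_k/q_k = 33/2
→ (33, 2).  Check: 33²=1089, 272·2²=1088, difference 1.

33 2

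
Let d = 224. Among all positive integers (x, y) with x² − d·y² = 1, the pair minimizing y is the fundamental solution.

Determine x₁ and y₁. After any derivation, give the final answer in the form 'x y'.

15 1

d=224: √d = [14; 1,28] (ℓ=2, even), read p_1/q_1
a_0=14:  p_0=14·1+0=14,  q_0=14·0+1=1
a_1=1:  p_1=1·14+1=15,  q_1=1·1+0=1
→ (15, 1).  Check: 15²=225, 224·1²=224, difference 1.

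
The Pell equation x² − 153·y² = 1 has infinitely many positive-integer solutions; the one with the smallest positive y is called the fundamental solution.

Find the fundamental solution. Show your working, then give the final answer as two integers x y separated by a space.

2177 176

√153 = [12; 2,1,2,2,2,1,2,24, …], period ℓ=8 (even) → k=7
i=0: a=12 ⇒ p=12, q=1
i=1: a=2 ⇒ p=25, q=2
i=2: a=1 ⇒ p=37, q=3
i=3: a=2 ⇒ p=99, q=8
i=4: a=2 ⇒ p=235, q=19
…
i=6: a=1 ⇒ p=804, q=65
i=7: a=2 ⇒ p=2177, q=176
→ (2177, 176).  Check: 2177²=4739329, 153·176²=4739328, difference 1.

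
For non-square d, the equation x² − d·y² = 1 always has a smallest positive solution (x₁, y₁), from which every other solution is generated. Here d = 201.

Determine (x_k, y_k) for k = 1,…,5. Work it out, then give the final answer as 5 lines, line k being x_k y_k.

515095 36332
530645718049 37428863080
546665912276384215 38558840456348868
563169756167477608732801 39722931849688611461840
580171851105627091828167877975 40922167162192151801416600732

[14; 5,1,1,1,2,…,1,5,28] for √201; ℓ=14 ⇒ convergent index 13
step 0: (14, 1)  from 14·(1,0) + (0,1)
step 1: (71, 5)  from 5·(14,1) + (1,0)
step 2: (85, 6)  from 1·(71,5) + (14,1)
step 3: (156, 11)  from 1·(85,6) + (71,5)
step 4: (241, 17)  from 1·(156,11) + (85,6)
step 5: (638, 45)  from 2·(241,17) + (156,11)
…
step 7: (7670, 541)  from 8·(879,62) + (638,45)
step 8: (8549, 603)  from 1·(7670,541) + (879,62)
step 9: (24768, 1747)  from 2·(8549,603) + (7670,541)
…
step 11: (58085, 4097)  from 1·(33317,2350) + (24768,1747)
step 12: (91402, 6447)  from 1·(58085,4097) + (33317,2350)
step 13: (515095, 36332)  from 5·(91402,6447) + (58085,4097)
→ (515095, 36332).  Check: 515095²=265322859025, 201·36332²=265322859024, difference 1.
k=2:  x_2 = 515095·515095+201·36332·36332 = 530645718049,  y_2 = 515095·36332+36332·515095 = 37428863080
k=3:  x_3 = 515095·530645718049+201·36332·37428863080 = 546665912276384215,  y_3 = 515095·37428863080+36332·530645718049 = 38558840456348868
k=4:  x_4 = 515095·546665912276384215+201·36332·38558840456348868 = 563169756167477608732801,  y_4 = 515095·38558840456348868+36332·546665912276384215 = 39722931849688611461840
k=5:  x_5 = 515095·563169756167477608732801+201·36332·39722931849688611461840 = 580171851105627091828167877975,  y_5 = 515095·39722931849688611461840+36332·563169756167477608732801 = 40922167162192151801416600732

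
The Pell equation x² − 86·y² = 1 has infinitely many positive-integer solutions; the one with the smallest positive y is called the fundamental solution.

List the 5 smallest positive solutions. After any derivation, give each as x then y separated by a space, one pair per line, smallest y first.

10405 1122
216528049 23348820
4505948689285 485888943078
93768792007492801 10111348882104360
1951328557169976499525 210417169750702788522

[9; 3,1,1,1,8,1,1,1,3,18] for √86; ℓ=10 ⇒ convergent index 9
i=0: a=9 ⇒ p=9, q=1
…
i=2: a=1 ⇒ p=37, q=4
i=3: a=1 ⇒ p=65, q=7
i=4: a=1 ⇒ p=102, q=11
…
i=8: a=1 ⇒ p=2847, q=307
i=9: a=3 ⇒ p=10405, q=1122
(x₁, y₁) = (10405, 1122);  10405² − 86·1122² = 1 ✓
(x_2, y_2) = (10405·10405 + 86·1122·1122, 10405·1122 + 1122·10405) = (216528049, 23348820)
(x_3, y_3) = (10405·216528049 + 86·1122·23348820, 10405·23348820 + 1122·216528049) = (4505948689285, 485888943078)
(x_4, y_4) = (10405·4505948689285 + 86·1122·485888943078, 10405·485888943078 + 1122·4505948689285) = (93768792007492801, 10111348882104360)
(x_5, y_5) = (10405·93768792007492801 + 86·1122·10111348882104360, 10405·10111348882104360 + 1122·93768792007492801) = (1951328557169976499525, 210417169750702788522)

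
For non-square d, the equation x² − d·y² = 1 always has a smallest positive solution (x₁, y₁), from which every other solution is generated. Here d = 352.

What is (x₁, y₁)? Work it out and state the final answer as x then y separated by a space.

d=352: √d = [18; 1,3,5,9,5,3,1,36] (ℓ=8, even), read p_7/q_7
step 0: (18, 1)  from 18·(1,0) + (0,1)
…
step 3: (394, 21)  from 5·(75,4) + (19,1)
step 4: (3621, 193)  from 9·(394,21) + (75,4)
step 5: (18499, 986)  from 5·(3621,193) + (394,21)
step 6: (59118, 3151)  from 3·(18499,986) + (3621,193)
step 7: (77617, 4137)  from 1·(59118,3151) + (18499,986)
fundamental: x₁=77617, y₁=4137  (since 6024398689 − 352·17114769 = 1)

77617 4137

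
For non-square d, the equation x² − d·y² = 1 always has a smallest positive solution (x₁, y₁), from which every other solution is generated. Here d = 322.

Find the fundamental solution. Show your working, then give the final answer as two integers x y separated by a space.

323 18

√322 → a₀=17, period (1,16,1,34); ℓ=4 even so k=3
step 0: (17, 1)  from 17·(1,0) + (0,1)
…
step 2: (305, 17)  from 16·(18,1) + (17,1)
step 3: (323, 18)  from 1·(305,17) + (18,1)
(x₁, y₁) = (323, 18);  323² − 322·18² = 1 ✓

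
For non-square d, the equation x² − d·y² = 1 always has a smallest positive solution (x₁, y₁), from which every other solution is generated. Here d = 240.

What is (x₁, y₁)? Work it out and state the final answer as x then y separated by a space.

[15; 2,30] for √240; ℓ=2 ⇒ convergent index 1
a_0=15:  p_0=15·1+0=15,  q_0=15·0+1=1
a_1=2:  p_1=2·15+1=31,  q_1=2·1+0=2
(x₁, y₁) = (31, 2);  31² − 240·2² = 1 ✓

31 2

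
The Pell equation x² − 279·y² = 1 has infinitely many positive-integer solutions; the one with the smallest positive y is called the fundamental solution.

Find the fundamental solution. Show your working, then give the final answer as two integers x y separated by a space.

√279 → a₀=16, period (1,2,2,1,2,2,1,32); ℓ=8 even so k=7
i=0: a=16 ⇒ p=16, q=1
i=1: a=1 ⇒ p=17, q=1
…
i=4: a=1 ⇒ p=167, q=10
…
i=6: a=2 ⇒ p=1069, q=64
i=7: a=1 ⇒ p=1520, q=91
→ (1520, 91).  Check: 1520²=2310400, 279·91²=2310399, difference 1.

1520 91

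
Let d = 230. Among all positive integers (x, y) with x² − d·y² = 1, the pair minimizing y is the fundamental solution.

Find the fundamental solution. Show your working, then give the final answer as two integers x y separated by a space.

√230 → a₀=15, period (6,30); ℓ=2 even so k=1
k=0  a_k=15  p_k/q_k = 15/1
k=1  a_k=6  p_k/q_k = 91/6
→ (91, 6).  Check: 91²=8281, 230·6²=8280, difference 1.

91 6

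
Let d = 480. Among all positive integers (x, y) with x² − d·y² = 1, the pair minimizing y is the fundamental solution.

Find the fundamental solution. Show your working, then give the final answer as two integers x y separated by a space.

241 11

d=480: √d = [21; 1,9,1,42] (ℓ=4, even), read p_3/q_3
step 0: (21, 1)  from 21·(1,0) + (0,1)
…
step 2: (219, 10)  from 9·(22,1) + (21,1)
step 3: (241, 11)  from 1·(219,10) + (22,1)
fundamental: x₁=241, y₁=11  (since 58081 − 480·121 = 1)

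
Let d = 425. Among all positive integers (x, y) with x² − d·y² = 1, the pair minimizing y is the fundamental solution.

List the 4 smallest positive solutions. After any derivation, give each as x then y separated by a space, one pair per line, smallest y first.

[20; 1,1,1,1,1,1,40] for √425; ℓ=7 ⇒ convergent index 13
step 0: (20, 1)  from 20·(1,0) + (0,1)
step 1: (21, 1)  from 1·(20,1) + (1,0)
step 2: (41, 2)  from 1·(21,1) + (20,1)
…
step 4: (103, 5)  from 1·(62,3) + (41,2)
…
step 6: (268, 13)  from 1·(165,8) + (103,5)
step 7: (10885, 528)  from 40·(268,13) + (165,8)
…
step 9: (22038, 1069)  from 1·(11153,541) + (10885,528)
step 10: (33191, 1610)  from 1·(22038,1069) + (11153,541)
step 11: (55229, 2679)  from 1·(33191,1610) + (22038,1069)
step 12: (88420, 4289)  from 1·(55229,2679) + (33191,1610)
step 13: (143649, 6968)  from 1·(88420,4289) + (55229,2679)
→ (143649, 6968).  Check: 143649²=20635035201, 425·6968²=20635035200, difference 1.
(x_2, y_2) = (143649·143649 + 425·6968·6968, 143649·6968 + 6968·143649) = (41270070401, 2001892464)
(x_3, y_3) = (143649·41270070401 + 425·6968·2001892464, 143649·2001892464 + 6968·41270070401) = (11856808685922849, 575139701115304)
(x_4, y_4) = (143649·11856808685922849 + 425·6968·575139701115304, 143649·575139701115304 + 6968·11856808685922849) = (3406437421806992601601, 165236485849022716128)

143649 6968
41270070401 2001892464
11856808685922849 575139701115304
3406437421806992601601 165236485849022716128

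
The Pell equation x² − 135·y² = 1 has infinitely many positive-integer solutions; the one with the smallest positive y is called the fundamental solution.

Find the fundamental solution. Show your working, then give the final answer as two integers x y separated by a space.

d=135: √d = [11; 1,1,1,1,1,1,1,22] (ℓ=8, even), read p_7/q_7
step 0: (11, 1)  from 11·(1,0) + (0,1)
step 1: (12, 1)  from 1·(11,1) + (1,0)
step 2: (23, 2)  from 1·(12,1) + (11,1)
step 3: (35, 3)  from 1·(23,2) + (12,1)
step 4: (58, 5)  from 1·(35,3) + (23,2)
step 5: (93, 8)  from 1·(58,5) + (35,3)
step 6: (151, 13)  from 1·(93,8) + (58,5)
step 7: (244, 21)  from 1·(151,13) + (93,8)
fundamental: x₁=244, y₁=21  (since 59536 − 135·441 = 1)

244 21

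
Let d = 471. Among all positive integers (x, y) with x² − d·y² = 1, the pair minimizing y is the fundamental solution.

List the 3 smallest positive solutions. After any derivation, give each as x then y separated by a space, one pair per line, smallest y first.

7838695 361188
122890278606049 5662485139320
1926598824915678693415 88772987898323613612

[21; 1,2,2,1,3,…,2,1,42] for √471; ℓ=14 ⇒ convergent index 13
i=0: a=21 ⇒ p=21, q=1
i=1: a=1 ⇒ p=22, q=1
…
i=3: a=2 ⇒ p=152, q=7
i=4: a=1 ⇒ p=217, q=10
…
i=7: a=14 ⇒ p=48809, q=2249
i=8: a=4 ⇒ p=198665, q=9154
…
i=12: a=2 ⇒ p=5506953, q=253747
i=13: a=1 ⇒ p=7838695, q=361188
(x₁, y₁) = (7838695, 361188);  7838695² − 471·361188² = 1 ✓
(x_2, y_2) = (7838695·7838695 + 471·361188·361188, 7838695·361188 + 361188·7838695) = (122890278606049, 5662485139320)
(x_3, y_3) = (7838695·122890278606049 + 471·361188·5662485139320, 7838695·5662485139320 + 361188·122890278606049) = (1926598824915678693415, 88772987898323613612)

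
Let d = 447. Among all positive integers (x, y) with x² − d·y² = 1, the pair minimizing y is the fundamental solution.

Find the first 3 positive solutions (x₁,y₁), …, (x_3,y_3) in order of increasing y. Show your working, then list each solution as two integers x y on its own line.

148 7
43807 2072
12966724 613305

d=447: √d = [21; 7,42] (ℓ=2, even), read p_1/q_1
k=0  a_k=21  p_k/q_k = 21/1
k=1  a_k=7  p_k/q_k = 148/7
→ (148, 7).  Check: 148²=21904, 447·7²=21903, difference 1.
(148+7√447)^2 = 43807 + 2072√447
(148+7√447)^3 = 12966724 + 613305√447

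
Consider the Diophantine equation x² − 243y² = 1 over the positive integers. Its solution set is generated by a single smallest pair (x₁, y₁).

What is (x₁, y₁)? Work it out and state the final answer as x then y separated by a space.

70226 4505

√243 → a₀=15, period (1,1,2,3,15,3,2,1,1,30); ℓ=10 even so k=9
a_0=15:  p_0=15·1+0=15,  q_0=15·0+1=1
a_1=1:  p_1=1·15+1=16,  q_1=1·1+0=1
a_2=1:  p_2=1·16+15=31,  q_2=1·1+1=2
…
a_8=1:  p_8=1·28901+12424=41325,  q_8=1·1854+797=2651
a_9=1:  p_9=1·41325+28901=70226,  q_9=1·2651+1854=4505
→ (70226, 4505).  Check: 70226²=4931691076, 243·4505²=4931691075, difference 1.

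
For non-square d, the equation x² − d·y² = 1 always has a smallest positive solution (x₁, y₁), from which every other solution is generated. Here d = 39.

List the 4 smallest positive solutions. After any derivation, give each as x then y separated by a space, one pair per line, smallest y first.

√39 → a₀=6, period (4,12); ℓ=2 even so k=1
i=0: a=6 ⇒ p=6, q=1
i=1: a=4 ⇒ p=25, q=4
fundamental: x₁=25, y₁=4  (since 625 − 39·16 = 1)
(25+4√39)^2 = 1249 + 200√39
(25+4√39)^3 = 62425 + 9996√39
(25+4√39)^4 = 3120001 + 499600√39

25 4
1249 200
62425 9996
3120001 499600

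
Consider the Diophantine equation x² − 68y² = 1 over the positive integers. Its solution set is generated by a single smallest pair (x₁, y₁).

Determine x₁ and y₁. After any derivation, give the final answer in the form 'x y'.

33 4

√68 = [8; 4,16, …], period ℓ=2 (even) → k=1
step 0: (8, 1)  from 8·(1,0) + (0,1)
step 1: (33, 4)  from 4·(8,1) + (1,0)
fundamental: x₁=33, y₁=4  (since 1089 − 68·16 = 1)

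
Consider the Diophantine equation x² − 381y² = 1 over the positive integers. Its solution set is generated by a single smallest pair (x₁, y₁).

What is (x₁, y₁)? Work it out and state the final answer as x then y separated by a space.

1015 52

√381 → a₀=19, period (1,1,12,1,1,38); ℓ=6 even so k=5
k=0  a_k=19  p_k/q_k = 19/1
k=1  a_k=1  p_k/q_k = 20/1
…
k=4  a_k=1  p_k/q_k = 527/27
k=5  a_k=1  p_k/q_k = 1015/52
(x₁, y₁) = (1015, 52);  1015² − 381·52² = 1 ✓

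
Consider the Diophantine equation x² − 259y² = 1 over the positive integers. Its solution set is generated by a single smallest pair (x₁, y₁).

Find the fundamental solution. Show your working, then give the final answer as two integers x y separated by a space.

847225 52644

d=259: √d = [16; 10,1,2,3,4,3,2,1,10,32] (ℓ=10, even), read p_9/q_9
i=0: a=16 ⇒ p=16, q=1
i=1: a=10 ⇒ p=161, q=10
i=2: a=1 ⇒ p=177, q=11
…
i=4: a=3 ⇒ p=1722, q=107
i=5: a=4 ⇒ p=7403, q=460
i=6: a=3 ⇒ p=23931, q=1487
i=7: a=2 ⇒ p=55265, q=3434
i=8: a=1 ⇒ p=79196, q=4921
i=9: a=10 ⇒ p=847225, q=52644
fundamental: x₁=847225, y₁=52644  (since 717790200625 − 259·2771390736 = 1)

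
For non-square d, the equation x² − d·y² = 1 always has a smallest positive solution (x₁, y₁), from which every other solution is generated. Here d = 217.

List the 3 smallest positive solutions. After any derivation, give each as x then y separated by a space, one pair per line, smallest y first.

3844063 260952
29553640695937 2006231855952
227212113429087499999 15424163293772565000

√217 → a₀=14, period (1,2,1,2,1,…,2,1,28); ℓ=16 even so k=15
i=0: a=14 ⇒ p=14, q=1
i=1: a=1 ⇒ p=15, q=1
i=2: a=2 ⇒ p=44, q=3
i=3: a=1 ⇒ p=59, q=4
i=4: a=2 ⇒ p=162, q=11
i=5: a=1 ⇒ p=221, q=15
i=6: a=1 ⇒ p=383, q=26
i=7: a=9 ⇒ p=3668, q=249
i=8: a=4 ⇒ p=15055, q=1022
…
i=10: a=1 ⇒ p=154218, q=10469
…
i=12: a=2 ⇒ p=740980, q=50301
i=13: a=1 ⇒ p=1034361, q=70217
i=14: a=2 ⇒ p=2809702, q=190735
i=15: a=1 ⇒ p=3844063, q=260952
→ (3844063, 260952).  Check: 3844063²=14776820347969, 217·260952²=14776820347968, difference 1.
k=2:  x_2 = 3844063·3844063+217·260952·260952 = 29553640695937,  y_2 = 3844063·260952+260952·3844063 = 2006231855952
k=3:  x_3 = 3844063·29553640695937+217·260952·2006231855952 = 227212113429087499999,  y_3 = 3844063·2006231855952+260952·29553640695937 = 15424163293772565000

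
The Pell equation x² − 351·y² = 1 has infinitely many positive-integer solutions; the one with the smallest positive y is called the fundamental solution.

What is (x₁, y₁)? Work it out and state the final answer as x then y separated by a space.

62425 3332

d=351: √d = [18; 1,2,1,3,2,2,2,3,1,2,1,36] (ℓ=12, even), read p_11/q_11
i=0: a=18 ⇒ p=18, q=1
i=1: a=1 ⇒ p=19, q=1
i=2: a=2 ⇒ p=56, q=3
i=3: a=1 ⇒ p=75, q=4
…
i=7: a=2 ⇒ p=3747, q=200
i=8: a=3 ⇒ p=12796, q=683
…
i=10: a=2 ⇒ p=45882, q=2449
i=11: a=1 ⇒ p=62425, q=3332
fundamental: x₁=62425, y₁=3332  (since 3896880625 − 351·11102224 = 1)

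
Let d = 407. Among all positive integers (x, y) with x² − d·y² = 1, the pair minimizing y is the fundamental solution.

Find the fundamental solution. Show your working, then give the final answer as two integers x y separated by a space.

[20; 5,1,2,1,5,40] for √407; ℓ=6 ⇒ convergent index 5
k=0  a_k=20  p_k/q_k = 20/1
…
k=2  a_k=1  p_k/q_k = 121/6
k=3  a_k=2  p_k/q_k = 343/17
k=4  a_k=1  p_k/q_k = 464/23
k=5  a_k=5  p_k/q_k = 2663/132
fundamental: x₁=2663, y₁=132  (since 7091569 − 407·17424 = 1)

2663 132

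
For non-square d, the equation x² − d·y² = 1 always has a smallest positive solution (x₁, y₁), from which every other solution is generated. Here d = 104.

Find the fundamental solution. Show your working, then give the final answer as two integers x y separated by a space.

d=104: √d = [10; 5,20] (ℓ=2, even), read p_1/q_1
step 0: (10, 1)  from 10·(1,0) + (0,1)
step 1: (51, 5)  from 5·(10,1) + (1,0)
→ (51, 5).  Check: 51²=2601, 104·5²=2600, difference 1.

51 5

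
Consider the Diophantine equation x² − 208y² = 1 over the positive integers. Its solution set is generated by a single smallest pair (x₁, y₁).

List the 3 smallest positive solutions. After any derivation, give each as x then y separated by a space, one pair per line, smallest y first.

√208 = [14; 2,2,1,2,2,28, …], period ℓ=6 (even) → k=5
step 0: (14, 1)  from 14·(1,0) + (0,1)
…
step 4: (274, 19)  from 2·(101,7) + (72,5)
step 5: (649, 45)  from 2·(274,19) + (101,7)
→ (649, 45).  Check: 649²=421201, 208·45²=421200, difference 1.
(x_2, y_2) = (649·649 + 208·45·45, 649·45 + 45·649) = (842401, 58410)
(x_3, y_3) = (649·842401 + 208·45·58410, 649·58410 + 45·842401) = (1093435849, 75816135)

649 45
842401 58410
1093435849 75816135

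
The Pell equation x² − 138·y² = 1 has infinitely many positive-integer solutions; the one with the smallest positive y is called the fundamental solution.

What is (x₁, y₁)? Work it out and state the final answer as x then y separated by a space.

47 4

√138 = [11; 1,2,1,22, …], period ℓ=4 (even) → k=3
step 0: (11, 1)  from 11·(1,0) + (0,1)
…
step 2: (35, 3)  from 2·(12,1) + (11,1)
step 3: (47, 4)  from 1·(35,3) + (12,1)
→ (47, 4).  Check: 47²=2209, 138·4²=2208, difference 1.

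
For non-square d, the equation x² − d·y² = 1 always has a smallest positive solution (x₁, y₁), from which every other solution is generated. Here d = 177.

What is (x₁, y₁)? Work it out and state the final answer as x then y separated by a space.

√177 → a₀=13, period (3,3,2,8,2,3,3,26); ℓ=8 even so k=7
k=0  a_k=13  p_k/q_k = 13/1
…
k=5  a_k=2  p_k/q_k = 5468/411
k=6  a_k=3  p_k/q_k = 18985/1427
k=7  a_k=3  p_k/q_k = 62423/4692
fundamental: x₁=62423, y₁=4692  (since 3896630929 − 177·22014864 = 1)

62423 4692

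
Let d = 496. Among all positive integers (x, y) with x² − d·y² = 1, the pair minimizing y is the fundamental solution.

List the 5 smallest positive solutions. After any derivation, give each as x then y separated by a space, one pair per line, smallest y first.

√496 = [22; 3,1,2,4,1,…,1,3,44, …], period ℓ=16 (even) → k=15
a_0=22:  p_0=22·1+0=22,  q_0=22·0+1=1
a_1=3:  p_1=3·22+1=67,  q_1=3·1+0=3
…
a_4=4:  p_4=4·245+89=1069,  q_4=4·11+4=48
…
a_7=2:  p_7=2·2383+1314=6080,  q_7=2·107+59=273
a_8=2:  p_8=2·6080+2383=14543,  q_8=2·273+107=653
a_9=2:  p_9=2·14543+6080=35166,  q_9=2·653+273=1579
…
a_11=1:  p_11=1·49709+35166=84875,  q_11=1·2232+1579=3811
…
a_13=2:  p_13=2·389209+84875=863293,  q_13=2·17476+3811=38763
a_14=1:  p_14=1·863293+389209=1252502,  q_14=1·38763+17476=56239
a_15=3:  p_15=3·1252502+863293=4620799,  q_15=3·56239+38763=207480
fundamental: x₁=4620799, y₁=207480  (since 21351783398401 − 496·43047950400 = 1)
(x_2, y_2) = (4620799·4620799 + 496·207480·207480, 4620799·207480 + 207480·4620799) = (42703566796801, 1917446753040)
(x_3, y_3) = (4620799·42703566796801 + 496·207480·1917446753040, 4620799·1917446753040 + 207480·42703566796801) = (394649197502177907199, 17720272078000750440)
(x_4, y_4) = (4620799·394649197502177907199 + 496·207480·17720272078000750440, 4620799·17720272078000750440 + 207480·394649197502177907199) = (3647189234337689639247667201, 163763630995505661818050080)
(x_5, y_5) = (4620799·3647189234337689639247667201 + 496·207480·163763630995505661818050080, 4620799·163763630995505661818050080 + 207480·3647189234337689639247667201) = (33705856733676329245494460531519999, 1513437644680785412974289982477400)

4620799 207480
42703566796801 1917446753040
394649197502177907199 17720272078000750440
3647189234337689639247667201 163763630995505661818050080
33705856733676329245494460531519999 1513437644680785412974289982477400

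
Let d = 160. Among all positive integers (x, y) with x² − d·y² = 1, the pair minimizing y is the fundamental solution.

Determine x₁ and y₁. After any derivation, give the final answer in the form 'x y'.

721 57

[12; 1,1,1,5,1,1,1,24] for √160; ℓ=8 ⇒ convergent index 7
step 0: (12, 1)  from 12·(1,0) + (0,1)
step 1: (13, 1)  from 1·(12,1) + (1,0)
step 2: (25, 2)  from 1·(13,1) + (12,1)
…
step 4: (215, 17)  from 5·(38,3) + (25,2)
step 5: (253, 20)  from 1·(215,17) + (38,3)
step 6: (468, 37)  from 1·(253,20) + (215,17)
step 7: (721, 57)  from 1·(468,37) + (253,20)
→ (721, 57).  Check: 721²=519841, 160·57²=519840, difference 1.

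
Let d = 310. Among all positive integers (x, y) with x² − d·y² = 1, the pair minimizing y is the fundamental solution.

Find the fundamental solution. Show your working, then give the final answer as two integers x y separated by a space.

848719 48204

d=310: √d = [17; 1,1,1,1,5,…,1,1,34] (ℓ=16, even), read p_15/q_15
step 0: (17, 1)  from 17·(1,0) + (0,1)
step 1: (18, 1)  from 1·(17,1) + (1,0)
step 2: (35, 2)  from 1·(18,1) + (17,1)
step 3: (53, 3)  from 1·(35,2) + (18,1)
step 4: (88, 5)  from 1·(53,3) + (35,2)
step 5: (493, 28)  from 5·(88,5) + (53,3)
step 6: (1567, 89)  from 3·(493,28) + (88,5)
step 7: (2060, 117)  from 1·(1567,89) + (493,28)
step 8: (5687, 323)  from 2·(2060,117) + (1567,89)
step 9: (7747, 440)  from 1·(5687,323) + (2060,117)
step 10: (28928, 1643)  from 3·(7747,440) + (5687,323)
step 11: (152387, 8655)  from 5·(28928,1643) + (7747,440)
…
step 13: (333702, 18953)  from 1·(181315,10298) + (152387,8655)
step 14: (515017, 29251)  from 1·(333702,18953) + (181315,10298)
step 15: (848719, 48204)  from 1·(515017,29251) + (333702,18953)
(x₁, y₁) = (848719, 48204);  848719² − 310·48204² = 1 ✓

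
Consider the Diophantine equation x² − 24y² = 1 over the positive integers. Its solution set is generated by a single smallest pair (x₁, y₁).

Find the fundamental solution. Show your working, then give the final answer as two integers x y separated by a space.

d=24: √d = [4; 1,8] (ℓ=2, even), read p_1/q_1
step 0: (4, 1)  from 4·(1,0) + (0,1)
step 1: (5, 1)  from 1·(4,1) + (1,0)
fundamental: x₁=5, y₁=1  (since 25 − 24·1 = 1)

5 1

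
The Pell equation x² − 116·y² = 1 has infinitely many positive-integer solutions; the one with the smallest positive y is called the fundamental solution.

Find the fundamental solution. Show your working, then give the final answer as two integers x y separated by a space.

d=116: √d = [10; 1,3,2,1,4,1,2,3,1,20] (ℓ=10, even), read p_9/q_9
k=0  a_k=10  p_k/q_k = 10/1
…
k=2  a_k=3  p_k/q_k = 43/4
k=3  a_k=2  p_k/q_k = 97/9
k=4  a_k=1  p_k/q_k = 140/13
…
k=7  a_k=2  p_k/q_k = 2251/209
k=8  a_k=3  p_k/q_k = 7550/701
k=9  a_k=1  p_k/q_k = 9801/910
→ (9801, 910).  Check: 9801²=96059601, 116·910²=96059600, difference 1.

9801 910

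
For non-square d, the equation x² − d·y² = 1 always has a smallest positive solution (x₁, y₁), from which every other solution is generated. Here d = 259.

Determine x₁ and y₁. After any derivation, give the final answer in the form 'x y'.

d=259: √d = [16; 10,1,2,3,4,3,2,1,10,32] (ℓ=10, even), read p_9/q_9
step 0: (16, 1)  from 16·(1,0) + (0,1)
step 1: (161, 10)  from 10·(16,1) + (1,0)
step 2: (177, 11)  from 1·(161,10) + (16,1)
step 3: (515, 32)  from 2·(177,11) + (161,10)
…
step 5: (7403, 460)  from 4·(1722,107) + (515,32)
step 6: (23931, 1487)  from 3·(7403,460) + (1722,107)
…
step 8: (79196, 4921)  from 1·(55265,3434) + (23931,1487)
step 9: (847225, 52644)  from 10·(79196,4921) + (55265,3434)
fundamental: x₁=847225, y₁=52644  (since 717790200625 − 259·2771390736 = 1)

847225 52644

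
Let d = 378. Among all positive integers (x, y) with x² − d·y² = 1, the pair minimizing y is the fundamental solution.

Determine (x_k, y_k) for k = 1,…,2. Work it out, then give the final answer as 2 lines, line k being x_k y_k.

8749 450
153090001 7874100

√378 = [19; 2,3,1,4,1,3,2,38, …], period ℓ=8 (even) → k=7
step 0: (19, 1)  from 19·(1,0) + (0,1)
step 1: (39, 2)  from 2·(19,1) + (1,0)
…
step 3: (175, 9)  from 1·(136,7) + (39,2)
…
step 6: (3869, 199)  from 3·(1011,52) + (836,43)
step 7: (8749, 450)  from 2·(3869,199) + (1011,52)
(x₁, y₁) = (8749, 450);  8749² − 378·450² = 1 ✓
n=2: (8749,450)∘(8749,450) = (8749·8749+378·450·450, 8749·450+450·8749) = (153090001,7874100)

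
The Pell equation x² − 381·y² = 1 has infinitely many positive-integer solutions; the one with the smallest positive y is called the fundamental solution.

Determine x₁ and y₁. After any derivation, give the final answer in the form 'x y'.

1015 52

d=381: √d = [19; 1,1,12,1,1,38] (ℓ=6, even), read p_5/q_5
a_0=19:  p_0=19·1+0=19,  q_0=19·0+1=1
…
a_2=1:  p_2=1·20+19=39,  q_2=1·1+1=2
a_3=12:  p_3=12·39+20=488,  q_3=12·2+1=25
a_4=1:  p_4=1·488+39=527,  q_4=1·25+2=27
a_5=1:  p_5=1·527+488=1015,  q_5=1·27+25=52
(x₁, y₁) = (1015, 52);  1015² − 381·52² = 1 ✓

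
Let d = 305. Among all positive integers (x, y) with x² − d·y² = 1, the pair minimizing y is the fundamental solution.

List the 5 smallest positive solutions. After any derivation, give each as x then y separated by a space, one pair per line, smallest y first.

√305 = [17; 2,6,2,34, …], period ℓ=4 (even) → k=3
i=0: a=17 ⇒ p=17, q=1
i=1: a=2 ⇒ p=35, q=2
i=2: a=6 ⇒ p=227, q=13
i=3: a=2 ⇒ p=489, q=28
→ (489, 28).  Check: 489²=239121, 305·28²=239120, difference 1.
(x_2, y_2) = (489·489 + 305·28·28, 489·28 + 28·489) = (478241, 27384)
(x_3, y_3) = (489·478241 + 305·28·27384, 489·27384 + 28·478241) = (467719209, 26781524)
(x_4, y_4) = (489·467719209 + 305·28·26781524, 489·26781524 + 28·467719209) = (457428908161, 26192303088)
(x_5, y_5) = (489·457428908161 + 305·28·26192303088, 489·26192303088 + 28·457428908161) = (447365004462249, 25616045638540)

489 28
478241 27384
467719209 26781524
457428908161 26192303088
447365004462249 25616045638540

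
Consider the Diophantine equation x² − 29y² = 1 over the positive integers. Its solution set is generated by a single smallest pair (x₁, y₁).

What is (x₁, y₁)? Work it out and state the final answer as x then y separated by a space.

√29 → a₀=5, period (2,1,1,2,10); ℓ=5 odd so k=9
step 0: (5, 1)  from 5·(1,0) + (0,1)
…
step 2: (16, 3)  from 1·(11,2) + (5,1)
…
step 8: (3775, 701)  from 1·(2251,418) + (1524,283)
step 9: (9801, 1820)  from 2·(3775,701) + (2251,418)
fundamental: x₁=9801, y₁=1820  (since 96059601 − 29·3312400 = 1)

9801 1820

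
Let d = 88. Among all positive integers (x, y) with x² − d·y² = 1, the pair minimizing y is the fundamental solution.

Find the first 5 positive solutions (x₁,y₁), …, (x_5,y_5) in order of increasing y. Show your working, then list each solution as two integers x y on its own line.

[9; 2,1,1,1,2,18] for √88; ℓ=6 ⇒ convergent index 5
step 0: (9, 1)  from 9·(1,0) + (0,1)
…
step 2: (28, 3)  from 1·(19,2) + (9,1)
step 3: (47, 5)  from 1·(28,3) + (19,2)
step 4: (75, 8)  from 1·(47,5) + (28,3)
step 5: (197, 21)  from 2·(75,8) + (47,5)
fundamental: x₁=197, y₁=21  (since 38809 − 88·441 = 1)
n=2: (197,21)∘(197,21) = (197·197+88·21·21, 197·21+21·197) = (77617,8274)
n=3: (77617,8274)∘(197,21) = (197·77617+88·21·8274, 197·8274+21·77617) = (30580901,3259935)
n=4: (30580901,3259935)∘(197,21) = (197·30580901+88·21·3259935, 197·3259935+21·30580901) = (12048797377,1284406116)
n=5: (12048797377,1284406116)∘(197,21) = (197·12048797377+88·21·1284406116, 197·1284406116+21·12048797377) = (4747195585637,506052749769)

197 21
77617 8274
30580901 3259935
12048797377 1284406116
4747195585637 506052749769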